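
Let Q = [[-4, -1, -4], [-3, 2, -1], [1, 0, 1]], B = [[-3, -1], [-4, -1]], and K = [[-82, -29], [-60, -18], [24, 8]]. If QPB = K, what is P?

Left-multiply by Q⁻¹ and right-multiply by B⁻¹: P = Q⁻¹KB⁻¹.
Q has determinant -2; Q⁻¹ = [[-1, -1/2, -9/2], [-1, 0, -4], [1, 1/2, 11/2]].
det B = -1, so B⁻¹ = [[1, -1], [-4, 3]].
Q⁻¹K = [[4, 2], [-14, -3], [20, 6]].
P = (Q⁻¹K)B⁻¹ = [[-4, 2], [-2, 5], [-4, -2]].

P = [[-4, 2], [-2, 5], [-4, -2]]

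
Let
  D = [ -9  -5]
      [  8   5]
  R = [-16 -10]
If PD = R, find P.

P = [[0, -2]]

Right-multiplying both sides by D⁻¹ gives P = RD⁻¹.
det D = -5; the adjugate gives D⁻¹ = [[-1, -1], [8/5, 9/5]].
P = RD⁻¹ = [[-16, -10]] · [[-1, -1], [8/5, 9/5]] = [[0, -2]].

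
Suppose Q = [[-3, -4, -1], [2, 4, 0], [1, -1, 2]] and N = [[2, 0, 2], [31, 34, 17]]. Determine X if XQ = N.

X = [[-2, -2, 0], [-5, 5, 6]]

Right-multiplying both sides by Q⁻¹ gives X = NQ⁻¹.
det Q = -2; the adjugate gives Q⁻¹ = [[-4, -9/2, -2], [2, 5/2, 1], [3, 7/2, 2]].
X = NQ⁻¹ = [[2, 0, 2], [31, 34, 17]] · [[-4, -9/2, -2], [2, 5/2, 1], [3, 7/2, 2]] = [[-2, -2, 0], [-5, 5, 6]].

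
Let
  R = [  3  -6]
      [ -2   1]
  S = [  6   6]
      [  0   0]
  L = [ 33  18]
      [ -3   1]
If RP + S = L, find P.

RP = L − S = [[27, 12], [-3, 1]].
Since R multiplies P on the left, P = R⁻¹(L − S).
det R = -9; the adjugate gives R⁻¹ = [[-1/9, -2/3], [-2/9, -1/3]].
P = R⁻¹(L − S) = [[-1, -2], [-5, -3]].

P = [[-1, -2], [-5, -3]]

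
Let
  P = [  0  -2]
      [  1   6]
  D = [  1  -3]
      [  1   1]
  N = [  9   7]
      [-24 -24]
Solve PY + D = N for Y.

Y = [[-1, 5], [-4, -5]]

PY = N − D = [[8, 10], [-25, -25]].
Since P multiplies Y on the left, Y = P⁻¹(N − D).
P has determinant 2; P⁻¹ = [[3, 1], [-1/2, 0]].
Y = P⁻¹(N − D) = [[-1, 5], [-4, -5]].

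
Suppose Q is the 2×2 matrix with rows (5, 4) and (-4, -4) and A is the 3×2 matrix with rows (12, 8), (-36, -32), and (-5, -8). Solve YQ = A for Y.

Y = [[4, 2], [-4, 4], [3, 5]]

Q is on the right of Y, so right-multiply by Q⁻¹: Y = AQ⁻¹.
det Q = -4, so Q⁻¹ = [[1, 1], [-1, -5/4]].
Y = AQ⁻¹ = [[12, 8], [-36, -32], [-5, -8]] · [[1, 1], [-1, -5/4]] = [[4, 2], [-4, 4], [3, 5]].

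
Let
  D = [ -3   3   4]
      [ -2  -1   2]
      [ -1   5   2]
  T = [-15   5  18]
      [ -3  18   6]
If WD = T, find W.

W = [[4, 2, -1], [-3, 3, 6]]

Since D sits to the right of W, W = TD⁻¹.
det D = -2, so D⁻¹ = [[6, -7, -5], [-1, 1, 1], [11/2, -6, -9/2]].
W = TD⁻¹ = [[-15, 5, 18], [-3, 18, 6]] · [[6, -7, -5], [-1, 1, 1], [11/2, -6, -9/2]] = [[4, 2, -1], [-3, 3, 6]].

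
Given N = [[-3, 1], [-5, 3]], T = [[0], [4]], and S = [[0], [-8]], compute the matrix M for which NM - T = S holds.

M = [[-1], [-3]]

NM = S + T = [[0], [-4]].
Since N multiplies M on the left, M = N⁻¹(S + T).
det N = -4; the adjugate gives N⁻¹ = [[-3/4, 1/4], [-5/4, 3/4]].
M = N⁻¹(S + T) = [[-1], [-3]].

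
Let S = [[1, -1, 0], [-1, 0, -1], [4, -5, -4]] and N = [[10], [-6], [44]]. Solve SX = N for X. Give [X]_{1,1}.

6

Left-multiplying both sides by S⁻¹ gives X = S⁻¹N.
det S = 3; the adjugate gives S⁻¹ = [[-5/3, -4/3, 1/3], [-8/3, -4/3, 1/3], [5/3, 1/3, -1/3]].
X = S⁻¹N = [[-5/3, -4/3, 1/3], [-8/3, -4/3, 1/3], [5/3, 1/3, -1/3]] · [[10], [-6], [44]] = [[6], [-4], [0]].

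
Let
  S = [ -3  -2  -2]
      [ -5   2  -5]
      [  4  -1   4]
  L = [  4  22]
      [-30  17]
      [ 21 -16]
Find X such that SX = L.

Since S multiplies X on the left, X = S⁻¹L.
det S = -3; the adjugate gives S⁻¹ = [[-1, -10/3, -14/3], [0, 4/3, 5/3], [1, 11/3, 16/3]].
X = S⁻¹L = [[-1, -10/3, -14/3], [0, 4/3, 5/3], [1, 11/3, 16/3]] · [[4, 22], [-30, 17], [21, -16]] = [[-2, -4], [-5, -4], [6, -1]].

X = [[-2, -4], [-5, -4], [6, -1]]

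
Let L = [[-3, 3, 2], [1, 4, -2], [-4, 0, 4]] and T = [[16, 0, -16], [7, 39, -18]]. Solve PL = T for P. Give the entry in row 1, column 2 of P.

L is on the right of P, so right-multiply by L⁻¹: P = TL⁻¹.
det L = -4; the adjugate gives L⁻¹ = [[-4, 3, 7/2], [-1, 1, 1], [-4, 3, 15/4]].
P = TL⁻¹ = [[16, 0, -16], [7, 39, -18]] · [[-4, 3, 7/2], [-1, 1, 1], [-4, 3, 15/4]] = [[0, 0, -4], [5, 6, -4]].

0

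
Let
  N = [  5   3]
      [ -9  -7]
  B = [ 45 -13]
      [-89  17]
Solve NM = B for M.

Since N multiplies M on the left, M = N⁻¹B.
det N = -8, so N⁻¹ = [[7/8, 3/8], [-9/8, -5/8]].
M = N⁻¹B = [[7/8, 3/8], [-9/8, -5/8]] · [[45, -13], [-89, 17]] = [[6, -5], [5, 4]].

M = [[6, -5], [5, 4]]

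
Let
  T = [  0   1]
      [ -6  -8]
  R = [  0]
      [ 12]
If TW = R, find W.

W = [[-2], [0]]

T is on the left of W, so left-multiply by T⁻¹: W = T⁻¹R.
T has determinant 6; T⁻¹ = [[-4/3, -1/6], [1, 0]].
W = T⁻¹R = [[-4/3, -1/6], [1, 0]] · [[0], [12]] = [[-2], [0]].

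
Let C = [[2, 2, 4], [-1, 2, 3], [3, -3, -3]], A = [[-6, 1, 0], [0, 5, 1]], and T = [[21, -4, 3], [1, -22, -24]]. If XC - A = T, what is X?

XC = T + A = [[15, -3, 3], [1, -17, -23]].
Right-multiplying both sides by C⁻¹ gives X = (T + A)C⁻¹.
det C = 6, so C⁻¹ = [[1/2, -1, -1/3], [1, -3, -5/3], [-1/2, 2, 1]].
X = (T + A)C⁻¹ = [[3, 0, 3], [-5, 4, 5]].

X = [[3, 0, 3], [-5, 4, 5]]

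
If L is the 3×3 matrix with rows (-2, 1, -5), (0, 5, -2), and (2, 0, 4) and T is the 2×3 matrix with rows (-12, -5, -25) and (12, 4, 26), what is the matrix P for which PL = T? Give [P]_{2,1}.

Since L sits to the right of P, P = TL⁻¹.
det L = 6, so L⁻¹ = [[10/3, -2/3, 23/6], [-2/3, 1/3, -2/3], [-5/3, 1/3, -5/3]].
P = TL⁻¹ = [[-12, -5, -25], [12, 4, 26]] · [[10/3, -2/3, 23/6], [-2/3, 1/3, -2/3], [-5/3, 1/3, -5/3]] = [[5, -2, -1], [-6, 2, 0]].

-6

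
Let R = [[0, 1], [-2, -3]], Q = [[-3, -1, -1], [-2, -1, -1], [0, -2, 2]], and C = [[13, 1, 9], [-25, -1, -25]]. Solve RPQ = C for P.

P = [[5, -4, 0], [-3, -2, 2]]

Left-multiply by R⁻¹ and right-multiply by Q⁻¹: P = R⁻¹CQ⁻¹.
det R = 2; the adjugate gives R⁻¹ = [[-3/2, -1/2], [1, 0]].
det Q = 4, so Q⁻¹ = [[-1, 1, 0], [1, -3/2, -1/4], [1, -3/2, 1/4]].
R⁻¹C = [[-7, -1, -1], [13, 1, 9]].
P = (R⁻¹C)Q⁻¹ = [[5, -4, 0], [-3, -2, 2]].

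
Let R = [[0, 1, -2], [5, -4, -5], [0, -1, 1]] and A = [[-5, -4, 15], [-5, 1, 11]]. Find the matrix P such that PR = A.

P = [[-2, -1, 6], [-3, -1, 0]]

Since R sits to the right of P, P = AR⁻¹.
det R = 5, so R⁻¹ = [[-9/5, 1/5, -13/5], [-1, 0, -2], [-1, 0, -1]].
P = AR⁻¹ = [[-5, -4, 15], [-5, 1, 11]] · [[-9/5, 1/5, -13/5], [-1, 0, -2], [-1, 0, -1]] = [[-2, -1, 6], [-3, -1, 0]].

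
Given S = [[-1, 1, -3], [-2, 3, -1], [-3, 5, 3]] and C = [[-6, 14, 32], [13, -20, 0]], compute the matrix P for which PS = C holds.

P = [[-5, -2, 5], [-1, -3, -2]]

Right-multiplying both sides by S⁻¹ gives P = CS⁻¹.
det S = -2; the adjugate gives S⁻¹ = [[-7, 9, -4], [-9/2, 6, -5/2], [1/2, -1, 1/2]].
P = CS⁻¹ = [[-6, 14, 32], [13, -20, 0]] · [[-7, 9, -4], [-9/2, 6, -5/2], [1/2, -1, 1/2]] = [[-5, -2, 5], [-1, -3, -2]].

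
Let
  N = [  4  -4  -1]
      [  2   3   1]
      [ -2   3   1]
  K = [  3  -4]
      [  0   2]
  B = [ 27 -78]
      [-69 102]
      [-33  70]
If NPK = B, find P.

Left-multiply by N⁻¹ and right-multiply by K⁻¹: P = N⁻¹BK⁻¹.
det N = 4, so N⁻¹ = [[0, 1/4, -1/4], [-1, 1/2, -3/2], [3, -1, 5]].
det K = 6; the adjugate gives K⁻¹ = [[1/3, 2/3], [0, 1/2]].
N⁻¹B = [[-9, 8], [-12, 24], [-15, 14]].
P = (N⁻¹B)K⁻¹ = [[-3, -2], [-4, 4], [-5, -3]].

P = [[-3, -2], [-4, 4], [-5, -3]]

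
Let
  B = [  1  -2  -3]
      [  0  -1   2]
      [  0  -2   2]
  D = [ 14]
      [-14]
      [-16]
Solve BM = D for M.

M = [[0], [2], [-6]]

Left-multiplying both sides by B⁻¹ gives M = B⁻¹D.
det B = 2, so B⁻¹ = [[1, 5, -7/2], [0, 1, -1], [0, 1, -1/2]].
M = B⁻¹D = [[1, 5, -7/2], [0, 1, -1], [0, 1, -1/2]] · [[14], [-14], [-16]] = [[0], [2], [-6]].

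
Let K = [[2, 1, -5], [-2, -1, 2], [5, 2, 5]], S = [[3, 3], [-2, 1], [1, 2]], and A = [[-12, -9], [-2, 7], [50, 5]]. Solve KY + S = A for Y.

KY = A − S = [[-15, -12], [0, 6], [49, 3]].
Left-multiplying both sides by K⁻¹ gives Y = K⁻¹(A − S).
K has determinant -3; K⁻¹ = [[3, 5, 1], [-20/3, -35/3, -2], [-1/3, -1/3, 0]].
Y = K⁻¹(A − S) = [[4, -3], [2, 4], [5, 2]].

Y = [[4, -3], [2, 4], [5, 2]]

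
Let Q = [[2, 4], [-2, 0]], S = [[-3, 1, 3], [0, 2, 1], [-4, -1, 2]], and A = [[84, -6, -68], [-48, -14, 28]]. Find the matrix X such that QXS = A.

X = Q⁻¹AS⁻¹ (apply Q⁻¹ on the left and S⁻¹ on the right).
det Q = 8; the adjugate gives Q⁻¹ = [[0, -1/2], [1/4, 1/4]].
det S = 5, so S⁻¹ = [[1, -1, -1], [-4/5, 6/5, 3/5], [8/5, -7/5, -6/5]].
Q⁻¹A = [[24, 7, -14], [9, -5, -10]].
X = (Q⁻¹A)S⁻¹ = [[-4, 4, -3], [-3, -1, 0]].

X = [[-4, 4, -3], [-3, -1, 0]]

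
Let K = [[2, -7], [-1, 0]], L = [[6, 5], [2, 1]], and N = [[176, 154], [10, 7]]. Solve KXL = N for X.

X = [[-1, -2], [-5, 1]]

Isolating X: multiply by K⁻¹ from the left and L⁻¹ from the right, so X = K⁻¹NL⁻¹.
K has determinant -7; K⁻¹ = [[0, -1], [-1/7, -2/7]].
L has determinant -4; L⁻¹ = [[-1/4, 5/4], [1/2, -3/2]].
K⁻¹N = [[-10, -7], [-28, -24]].
X = (K⁻¹N)L⁻¹ = [[-1, -2], [-5, 1]].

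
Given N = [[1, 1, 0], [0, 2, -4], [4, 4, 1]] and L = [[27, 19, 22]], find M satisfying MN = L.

M = [[3, -4, 6]]

Since N sits to the right of M, M = LN⁻¹.
N has determinant 2; N⁻¹ = [[9, -1/2, -2], [-8, 1/2, 2], [-4, 0, 1]].
M = LN⁻¹ = [[27, 19, 22]] · [[9, -1/2, -2], [-8, 1/2, 2], [-4, 0, 1]] = [[3, -4, 6]].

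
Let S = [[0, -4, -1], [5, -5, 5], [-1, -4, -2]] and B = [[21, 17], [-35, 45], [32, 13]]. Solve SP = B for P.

Left-multiplying both sides by S⁻¹ gives P = S⁻¹B.
det S = 5, so S⁻¹ = [[6, -4/5, -5], [1, -1/5, -1], [-5, 4/5, 4]].
P = S⁻¹B = [[6, -4/5, -5], [1, -1/5, -1], [-5, 4/5, 4]] · [[21, 17], [-35, 45], [32, 13]] = [[-6, 1], [-4, -5], [-5, 3]].

P = [[-6, 1], [-4, -5], [-5, 3]]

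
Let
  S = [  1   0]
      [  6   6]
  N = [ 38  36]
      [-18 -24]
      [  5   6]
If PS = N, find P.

Right-multiplying both sides by S⁻¹ gives P = NS⁻¹.
det S = 6, so S⁻¹ = [[1, 0], [-1, 1/6]].
P = NS⁻¹ = [[38, 36], [-18, -24], [5, 6]] · [[1, 0], [-1, 1/6]] = [[2, 6], [6, -4], [-1, 1]].

P = [[2, 6], [6, -4], [-1, 1]]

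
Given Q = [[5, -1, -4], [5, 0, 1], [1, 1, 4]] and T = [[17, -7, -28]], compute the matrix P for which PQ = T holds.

P = [[4, 0, -3]]

Right-multiplying both sides by Q⁻¹ gives P = TQ⁻¹.
det Q = -6, so Q⁻¹ = [[1/6, 0, 1/6], [19/6, -4, 25/6], [-5/6, 1, -5/6]].
P = TQ⁻¹ = [[17, -7, -28]] · [[1/6, 0, 1/6], [19/6, -4, 25/6], [-5/6, 1, -5/6]] = [[4, 0, -3]].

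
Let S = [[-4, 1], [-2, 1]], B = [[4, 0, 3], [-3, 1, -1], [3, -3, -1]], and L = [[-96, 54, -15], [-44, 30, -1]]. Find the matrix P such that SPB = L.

P = [[5, 3, 5], [5, 3, -1]]

Isolating P: multiply by S⁻¹ from the left and B⁻¹ from the right, so P = S⁻¹LB⁻¹.
det S = -2; the adjugate gives S⁻¹ = [[-1/2, 1/2], [-1, 2]].
det B = 2; the adjugate gives B⁻¹ = [[-2, -9/2, -3/2], [-3, -13/2, -5/2], [3, 6, 2]].
S⁻¹L = [[26, -12, 7], [8, 6, 13]].
P = (S⁻¹L)B⁻¹ = [[5, 3, 5], [5, 3, -1]].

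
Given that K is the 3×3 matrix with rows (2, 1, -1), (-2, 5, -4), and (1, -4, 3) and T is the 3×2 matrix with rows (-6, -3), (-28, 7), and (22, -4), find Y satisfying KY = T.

Since K multiplies Y on the left, Y = K⁻¹T.
det K = -3; the adjugate gives K⁻¹ = [[1/3, -1/3, -1/3], [-2/3, -7/3, -10/3], [-1, -3, -4]].
Y = K⁻¹T = [[1/3, -1/3, -1/3], [-2/3, -7/3, -10/3], [-1, -3, -4]] · [[-6, -3], [-28, 7], [22, -4]] = [[0, -2], [-4, -1], [2, -2]].

Y = [[0, -2], [-4, -1], [2, -2]]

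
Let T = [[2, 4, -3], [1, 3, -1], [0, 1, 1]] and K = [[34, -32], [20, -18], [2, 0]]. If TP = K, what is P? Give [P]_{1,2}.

Left-multiplying both sides by T⁻¹ gives P = T⁻¹K.
det T = 1; the adjugate gives T⁻¹ = [[4, -7, 5], [-1, 2, -1], [1, -2, 2]].
P = T⁻¹K = [[4, -7, 5], [-1, 2, -1], [1, -2, 2]] · [[34, -32], [20, -18], [2, 0]] = [[6, -2], [4, -4], [-2, 4]].

-2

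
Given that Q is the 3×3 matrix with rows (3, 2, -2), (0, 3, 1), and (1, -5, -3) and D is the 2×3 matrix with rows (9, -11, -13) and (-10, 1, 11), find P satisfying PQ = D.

P = [[2, 0, 3], [-2, -5, -4]]

Since Q sits to the right of P, P = DQ⁻¹.
det Q = -4, so Q⁻¹ = [[1, -4, -2], [-1/4, 7/4, 3/4], [3/4, -17/4, -9/4]].
P = DQ⁻¹ = [[9, -11, -13], [-10, 1, 11]] · [[1, -4, -2], [-1/4, 7/4, 3/4], [3/4, -17/4, -9/4]] = [[2, 0, 3], [-2, -5, -4]].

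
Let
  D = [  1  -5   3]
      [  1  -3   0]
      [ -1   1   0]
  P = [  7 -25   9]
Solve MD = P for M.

M = [[3, 3, -1]]

Right-multiplying both sides by D⁻¹ gives M = PD⁻¹.
D has determinant -6; D⁻¹ = [[0, -1/2, -3/2], [0, -1/2, -1/2], [1/3, -2/3, -1/3]].
M = PD⁻¹ = [[7, -25, 9]] · [[0, -1/2, -3/2], [0, -1/2, -1/2], [1/3, -2/3, -1/3]] = [[3, 3, -1]].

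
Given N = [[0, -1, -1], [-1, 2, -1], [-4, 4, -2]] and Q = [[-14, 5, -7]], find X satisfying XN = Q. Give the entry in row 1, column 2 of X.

Since N sits to the right of X, X = QN⁻¹.
N has determinant -6; N⁻¹ = [[0, 1, -1/2], [-1/3, 2/3, -1/6], [-2/3, -2/3, 1/6]].
X = QN⁻¹ = [[-14, 5, -7]] · [[0, 1, -1/2], [-1/3, 2/3, -1/6], [-2/3, -2/3, 1/6]] = [[3, -6, 5]].

-6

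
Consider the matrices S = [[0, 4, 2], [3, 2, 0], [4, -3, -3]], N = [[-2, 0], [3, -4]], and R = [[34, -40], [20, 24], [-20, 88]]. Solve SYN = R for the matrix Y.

Y = [[-5, -4], [-2, 3], [3, -1]]

Left-multiply by S⁻¹ and right-multiply by N⁻¹: Y = S⁻¹RN⁻¹.
S has determinant 2; S⁻¹ = [[-3, 3, -2], [9/2, -4, 3], [-17/2, 8, -6]].
det N = 8, so N⁻¹ = [[-1/2, 0], [-3/8, -1/4]].
S⁻¹R = [[-2, 16], [13, -12], [-9, 4]].
Y = (S⁻¹R)N⁻¹ = [[-5, -4], [-2, 3], [3, -1]].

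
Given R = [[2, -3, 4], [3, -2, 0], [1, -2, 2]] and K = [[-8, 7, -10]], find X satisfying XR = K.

X = [[-5, -1, 5]]

Since R sits to the right of X, X = KR⁻¹.
det R = -6; the adjugate gives R⁻¹ = [[2/3, 1/3, -4/3], [1, 0, -2], [2/3, -1/6, -5/6]].
X = KR⁻¹ = [[-8, 7, -10]] · [[2/3, 1/3, -4/3], [1, 0, -2], [2/3, -1/6, -5/6]] = [[-5, -1, 5]].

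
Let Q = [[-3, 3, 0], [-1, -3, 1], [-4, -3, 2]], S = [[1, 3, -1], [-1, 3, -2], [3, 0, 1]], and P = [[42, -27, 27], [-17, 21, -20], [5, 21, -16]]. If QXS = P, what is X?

X = [[4, -2, -3], [2, -3, 2], [2, 4, 5]]

Isolating X: multiply by Q⁻¹ from the left and S⁻¹ from the right, so X = Q⁻¹PS⁻¹.
det Q = 3; the adjugate gives Q⁻¹ = [[-1, -2, 1], [-2/3, -2, 1], [-3, -7, 4]].
det S = -3; the adjugate gives S⁻¹ = [[-1, 1, 1], [5/3, -4/3, -1], [3, -3, -2]].
Q⁻¹P = [[-3, 6, -3], [11, -3, 6], [13, 18, -5]].
X = (Q⁻¹P)S⁻¹ = [[4, -2, -3], [2, -3, 2], [2, 4, 5]].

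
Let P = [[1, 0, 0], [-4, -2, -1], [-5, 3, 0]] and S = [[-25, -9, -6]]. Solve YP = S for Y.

Right-multiplying both sides by P⁻¹ gives Y = SP⁻¹.
det P = 3; the adjugate gives P⁻¹ = [[1, 0, 0], [5/3, 0, 1/3], [-22/3, -1, -2/3]].
Y = SP⁻¹ = [[-25, -9, -6]] · [[1, 0, 0], [5/3, 0, 1/3], [-22/3, -1, -2/3]] = [[4, 6, 1]].

Y = [[4, 6, 1]]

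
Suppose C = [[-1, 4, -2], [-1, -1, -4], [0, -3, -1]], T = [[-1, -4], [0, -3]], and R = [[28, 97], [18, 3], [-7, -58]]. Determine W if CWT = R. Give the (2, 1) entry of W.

Left-multiply by C⁻¹ and right-multiply by T⁻¹: W = C⁻¹RT⁻¹.
det C = 1; the adjugate gives C⁻¹ = [[-11, 10, -18], [-1, 1, -2], [3, -3, 5]].
T has determinant 3; T⁻¹ = [[-1, 4/3], [0, -1/3]].
C⁻¹R = [[-2, 7], [4, 22], [-5, -8]].
W = (C⁻¹R)T⁻¹ = [[2, -5], [-4, -2], [5, -4]].

-4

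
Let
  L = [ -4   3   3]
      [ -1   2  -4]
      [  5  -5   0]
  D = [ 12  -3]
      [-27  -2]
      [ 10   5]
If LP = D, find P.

P = [[-3, 0], [-5, -1], [5, 0]]

L is on the left of P, so left-multiply by L⁻¹: P = L⁻¹D.
L has determinant 5; L⁻¹ = [[-4, -3, -18/5], [-4, -3, -19/5], [-1, -1, -1]].
P = L⁻¹D = [[-4, -3, -18/5], [-4, -3, -19/5], [-1, -1, -1]] · [[12, -3], [-27, -2], [10, 5]] = [[-3, 0], [-5, -1], [5, 0]].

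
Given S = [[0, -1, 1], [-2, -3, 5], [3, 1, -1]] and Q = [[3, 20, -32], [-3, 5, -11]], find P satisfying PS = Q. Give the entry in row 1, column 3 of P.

Right-multiplying both sides by S⁻¹ gives P = QS⁻¹.
det S = -6; the adjugate gives S⁻¹ = [[1/3, 0, 1/3], [-13/6, 1/2, 1/3], [-7/6, 1/2, 1/3]].
P = QS⁻¹ = [[3, 20, -32], [-3, 5, -11]] · [[1/3, 0, 1/3], [-13/6, 1/2, 1/3], [-7/6, 1/2, 1/3]] = [[-5, -6, -3], [1, -3, -3]].

-3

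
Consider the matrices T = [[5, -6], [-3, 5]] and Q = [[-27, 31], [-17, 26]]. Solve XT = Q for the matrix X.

Right-multiplying both sides by T⁻¹ gives X = QT⁻¹.
det T = 7, so T⁻¹ = [[5/7, 6/7], [3/7, 5/7]].
X = QT⁻¹ = [[-27, 31], [-17, 26]] · [[5/7, 6/7], [3/7, 5/7]] = [[-6, -1], [-1, 4]].

X = [[-6, -1], [-1, 4]]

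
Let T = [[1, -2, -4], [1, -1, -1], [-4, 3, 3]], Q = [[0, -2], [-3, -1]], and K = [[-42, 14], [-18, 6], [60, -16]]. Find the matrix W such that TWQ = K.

W = T⁻¹KQ⁻¹ (apply T⁻¹ on the left and Q⁻¹ on the right).
T has determinant 2; T⁻¹ = [[0, -3, -1], [1/2, -13/2, -3/2], [-1/2, 5/2, 1/2]].
det Q = -6; the adjugate gives Q⁻¹ = [[1/6, -1/3], [-1/2, 0]].
T⁻¹K = [[-6, -2], [6, -8], [6, 0]].
W = (T⁻¹K)Q⁻¹ = [[0, 2], [5, -2], [1, -2]].

W = [[0, 2], [5, -2], [1, -2]]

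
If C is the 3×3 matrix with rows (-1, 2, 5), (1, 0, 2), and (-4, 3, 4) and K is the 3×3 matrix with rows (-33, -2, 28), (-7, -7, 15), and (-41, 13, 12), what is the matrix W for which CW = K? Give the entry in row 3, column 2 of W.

Left-multiplying both sides by C⁻¹ gives W = C⁻¹K.
det C = -3, so C⁻¹ = [[2, -7/3, -4/3], [4, -16/3, -7/3], [-1, 5/3, 2/3]].
W = C⁻¹K = [[2, -7/3, -4/3], [4, -16/3, -7/3], [-1, 5/3, 2/3]] · [[-33, -2, 28], [-7, -7, 15], [-41, 13, 12]] = [[5, -5, 5], [1, -1, 4], [-6, -1, 5]].

-1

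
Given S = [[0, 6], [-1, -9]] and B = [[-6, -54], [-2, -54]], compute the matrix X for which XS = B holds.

S is on the right of X, so right-multiply by S⁻¹: X = BS⁻¹.
det S = 6, so S⁻¹ = [[-3/2, -1], [1/6, 0]].
X = BS⁻¹ = [[-6, -54], [-2, -54]] · [[-3/2, -1], [1/6, 0]] = [[0, 6], [-6, 2]].

X = [[0, 6], [-6, 2]]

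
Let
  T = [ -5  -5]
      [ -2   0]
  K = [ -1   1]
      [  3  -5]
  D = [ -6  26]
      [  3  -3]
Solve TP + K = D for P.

P = [[0, -1], [1, -4]]

TP = D − K = [[-5, 25], [0, 2]].
Left-multiplying both sides by T⁻¹ gives P = T⁻¹(D − K).
det T = -10; the adjugate gives T⁻¹ = [[0, -1/2], [-1/5, 1/2]].
P = T⁻¹(D − K) = [[0, -1], [1, -4]].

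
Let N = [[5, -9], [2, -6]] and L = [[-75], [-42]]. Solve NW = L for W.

W = [[-6], [5]]

Left-multiplying both sides by N⁻¹ gives W = N⁻¹L.
det N = -12, so N⁻¹ = [[1/2, -3/4], [1/6, -5/12]].
W = N⁻¹L = [[1/2, -3/4], [1/6, -5/12]] · [[-75], [-42]] = [[-6], [5]].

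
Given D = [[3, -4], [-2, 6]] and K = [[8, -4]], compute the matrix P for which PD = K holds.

P = [[4, 2]]

Since D sits to the right of P, P = KD⁻¹.
det D = 10; the adjugate gives D⁻¹ = [[3/5, 2/5], [1/5, 3/10]].
P = KD⁻¹ = [[8, -4]] · [[3/5, 2/5], [1/5, 3/10]] = [[4, 2]].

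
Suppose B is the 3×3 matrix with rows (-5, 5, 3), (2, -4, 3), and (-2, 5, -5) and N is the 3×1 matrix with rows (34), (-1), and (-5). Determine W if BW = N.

Left-multiplying both sides by B⁻¹ gives W = B⁻¹N.
det B = 1, so B⁻¹ = [[5, 40, 27], [4, 31, 21], [2, 15, 10]].
W = B⁻¹N = [[5, 40, 27], [4, 31, 21], [2, 15, 10]] · [[34], [-1], [-5]] = [[-5], [0], [3]].

W = [[-5], [0], [3]]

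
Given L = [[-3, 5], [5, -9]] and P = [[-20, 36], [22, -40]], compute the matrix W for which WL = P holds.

Since L sits to the right of W, W = PL⁻¹.
det L = 2; the adjugate gives L⁻¹ = [[-9/2, -5/2], [-5/2, -3/2]].
W = PL⁻¹ = [[-20, 36], [22, -40]] · [[-9/2, -5/2], [-5/2, -3/2]] = [[0, -4], [1, 5]].

W = [[0, -4], [1, 5]]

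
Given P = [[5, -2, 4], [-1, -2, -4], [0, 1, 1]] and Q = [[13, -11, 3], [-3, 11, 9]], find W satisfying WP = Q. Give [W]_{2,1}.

P is on the right of W, so right-multiply by P⁻¹: W = QP⁻¹.
det P = 4, so P⁻¹ = [[1/2, 3/2, 4], [1/4, 5/4, 4], [-1/4, -5/4, -3]].
W = QP⁻¹ = [[13, -11, 3], [-3, 11, 9]] · [[1/2, 3/2, 4], [1/4, 5/4, 4], [-1/4, -5/4, -3]] = [[3, 2, -1], [-1, -2, 5]].

-1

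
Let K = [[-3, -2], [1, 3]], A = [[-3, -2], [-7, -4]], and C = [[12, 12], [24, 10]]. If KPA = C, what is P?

Isolating P: multiply by K⁻¹ from the left and A⁻¹ from the right, so P = K⁻¹CA⁻¹.
det K = -7; the adjugate gives K⁻¹ = [[-3/7, -2/7], [1/7, 3/7]].
det A = -2, so A⁻¹ = [[2, -1], [-7/2, 3/2]].
K⁻¹C = [[-12, -8], [12, 6]].
P = (K⁻¹C)A⁻¹ = [[4, 0], [3, -3]].

P = [[4, 0], [3, -3]]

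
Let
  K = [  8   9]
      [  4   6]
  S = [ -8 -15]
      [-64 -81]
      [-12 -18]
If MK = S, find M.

M = [[1, -4], [-5, -6], [0, -3]]

Right-multiplying both sides by K⁻¹ gives M = SK⁻¹.
det K = 12; the adjugate gives K⁻¹ = [[1/2, -3/4], [-1/3, 2/3]].
M = SK⁻¹ = [[-8, -15], [-64, -81], [-12, -18]] · [[1/2, -3/4], [-1/3, 2/3]] = [[1, -4], [-5, -6], [0, -3]].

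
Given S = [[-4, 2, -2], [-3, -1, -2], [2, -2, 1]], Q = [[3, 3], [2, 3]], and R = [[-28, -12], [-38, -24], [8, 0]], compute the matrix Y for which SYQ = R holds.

Y = [[4, -2], [2, 0], [4, -4]]

Y = S⁻¹RQ⁻¹ (apply S⁻¹ on the left and Q⁻¹ on the right).
det S = 2, so S⁻¹ = [[-5/2, 1, -3], [-1/2, 0, -1], [4, -2, 5]].
Q has determinant 3; Q⁻¹ = [[1, -1], [-2/3, 1]].
S⁻¹R = [[8, 6], [6, 6], [4, 0]].
Y = (S⁻¹R)Q⁻¹ = [[4, -2], [2, 0], [4, -4]].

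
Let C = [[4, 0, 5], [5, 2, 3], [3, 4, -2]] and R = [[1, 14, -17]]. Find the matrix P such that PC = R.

P = [[2, -5, 6]]

Since C sits to the right of P, P = RC⁻¹.
det C = 6; the adjugate gives C⁻¹ = [[-8/3, 10/3, -5/3], [19/6, -23/6, 13/6], [7/3, -8/3, 4/3]].
P = RC⁻¹ = [[1, 14, -17]] · [[-8/3, 10/3, -5/3], [19/6, -23/6, 13/6], [7/3, -8/3, 4/3]] = [[2, -5, 6]].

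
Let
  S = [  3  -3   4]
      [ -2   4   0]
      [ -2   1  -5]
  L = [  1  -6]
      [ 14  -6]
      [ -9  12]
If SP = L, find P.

S is on the left of P, so left-multiply by S⁻¹: P = S⁻¹L.
S has determinant -6; S⁻¹ = [[10/3, 11/6, 8/3], [5/3, 7/6, 4/3], [-1, -1/2, -1]].
P = S⁻¹L = [[10/3, 11/6, 8/3], [5/3, 7/6, 4/3], [-1, -1/2, -1]] · [[1, -6], [14, -6], [-9, 12]] = [[5, 1], [6, -1], [1, -3]].

P = [[5, 1], [6, -1], [1, -3]]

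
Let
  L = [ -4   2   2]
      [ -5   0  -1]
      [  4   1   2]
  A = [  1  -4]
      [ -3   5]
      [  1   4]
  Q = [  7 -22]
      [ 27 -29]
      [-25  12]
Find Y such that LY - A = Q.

LY = Q + A = [[8, -26], [24, -24], [-24, 16]].
L is on the left of Y, so left-multiply by L⁻¹: Y = L⁻¹(Q + A).
L has determinant -2; L⁻¹ = [[-1/2, 1, 1], [-3, 8, 7], [5/2, -6, -5]].
Y = L⁻¹(Q + A) = [[-4, 5], [0, -2], [-4, -1]].

Y = [[-4, 5], [0, -2], [-4, -1]]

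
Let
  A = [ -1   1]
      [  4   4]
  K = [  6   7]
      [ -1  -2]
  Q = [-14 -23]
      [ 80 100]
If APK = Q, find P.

P = [[2, -5], [1, 3]]

Left-multiply by A⁻¹ and right-multiply by K⁻¹: P = A⁻¹QK⁻¹.
det A = -8; the adjugate gives A⁻¹ = [[-1/2, 1/8], [1/2, 1/8]].
det K = -5, so K⁻¹ = [[2/5, 7/5], [-1/5, -6/5]].
A⁻¹Q = [[17, 24], [3, 1]].
P = (A⁻¹Q)K⁻¹ = [[2, -5], [1, 3]].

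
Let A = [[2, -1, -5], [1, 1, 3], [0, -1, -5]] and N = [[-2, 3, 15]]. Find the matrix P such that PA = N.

A is on the right of P, so right-multiply by A⁻¹: P = NA⁻¹.
det A = -4; the adjugate gives A⁻¹ = [[1/2, 0, -1/2], [-5/4, 5/2, 11/4], [1/4, -1/2, -3/4]].
P = NA⁻¹ = [[-2, 3, 15]] · [[1/2, 0, -1/2], [-5/4, 5/2, 11/4], [1/4, -1/2, -3/4]] = [[-1, 0, -2]].

P = [[-1, 0, -2]]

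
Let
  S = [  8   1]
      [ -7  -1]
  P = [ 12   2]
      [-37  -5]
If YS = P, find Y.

Since S sits to the right of Y, Y = PS⁻¹.
det S = -1, so S⁻¹ = [[1, 1], [-7, -8]].
Y = PS⁻¹ = [[12, 2], [-37, -5]] · [[1, 1], [-7, -8]] = [[-2, -4], [-2, 3]].

Y = [[-2, -4], [-2, 3]]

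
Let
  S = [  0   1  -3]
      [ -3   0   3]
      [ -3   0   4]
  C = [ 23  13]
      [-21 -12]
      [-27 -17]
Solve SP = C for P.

S is on the left of P, so left-multiply by S⁻¹: P = S⁻¹C.
S has determinant 3; S⁻¹ = [[0, -4/3, 1], [1, -3, 3], [0, -1, 1]].
P = S⁻¹C = [[0, -4/3, 1], [1, -3, 3], [0, -1, 1]] · [[23, 13], [-21, -12], [-27, -17]] = [[1, -1], [5, -2], [-6, -5]].

P = [[1, -1], [5, -2], [-6, -5]]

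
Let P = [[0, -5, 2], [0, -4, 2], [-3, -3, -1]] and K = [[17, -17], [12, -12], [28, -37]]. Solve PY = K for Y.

Left-multiplying both sides by P⁻¹ gives Y = P⁻¹K.
det P = 6; the adjugate gives P⁻¹ = [[5/3, -11/6, -1/3], [-1, 1, 0], [-2, 5/2, 0]].
Y = P⁻¹K = [[5/3, -11/6, -1/3], [-1, 1, 0], [-2, 5/2, 0]] · [[17, -17], [12, -12], [28, -37]] = [[-3, 6], [-5, 5], [-4, 4]].

Y = [[-3, 6], [-5, 5], [-4, 4]]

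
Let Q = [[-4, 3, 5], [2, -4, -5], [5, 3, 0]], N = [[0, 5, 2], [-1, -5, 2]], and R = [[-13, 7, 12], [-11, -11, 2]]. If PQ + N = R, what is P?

P = [[-3, -5, -3], [0, 0, -2]]

PQ = R − N = [[-13, 2, 10], [-10, -6, 0]].
Since Q sits to the right of P, P = (R − N)Q⁻¹.
det Q = -5, so Q⁻¹ = [[-3, -3, -1], [5, 5, 2], [-26/5, -27/5, -2]].
P = (R − N)Q⁻¹ = [[-3, -5, -3], [0, 0, -2]].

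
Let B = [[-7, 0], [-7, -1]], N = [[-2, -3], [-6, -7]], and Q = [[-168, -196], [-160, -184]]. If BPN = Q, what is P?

P = B⁻¹QN⁻¹ (apply B⁻¹ on the left and N⁻¹ on the right).
det B = 7; the adjugate gives B⁻¹ = [[-1/7, 0], [1, -1]].
det N = -4; the adjugate gives N⁻¹ = [[7/4, -3/4], [-3/2, 1/2]].
B⁻¹Q = [[24, 28], [-8, -12]].
P = (B⁻¹Q)N⁻¹ = [[0, -4], [4, 0]].

P = [[0, -4], [4, 0]]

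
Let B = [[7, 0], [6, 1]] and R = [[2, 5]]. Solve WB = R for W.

W = [[-4, 5]]

Right-multiplying both sides by B⁻¹ gives W = RB⁻¹.
det B = 7; the adjugate gives B⁻¹ = [[1/7, 0], [-6/7, 1]].
W = RB⁻¹ = [[2, 5]] · [[1/7, 0], [-6/7, 1]] = [[-4, 5]].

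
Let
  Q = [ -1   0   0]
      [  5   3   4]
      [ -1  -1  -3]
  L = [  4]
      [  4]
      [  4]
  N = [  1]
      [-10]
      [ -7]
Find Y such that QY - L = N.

Y = [[-5], [5], [1]]

QY = N + L = [[5], [-6], [-3]].
Q is on the left of Y, so left-multiply by Q⁻¹: Y = Q⁻¹(N + L).
Q has determinant 5; Q⁻¹ = [[-1, 0, 0], [11/5, 3/5, 4/5], [-2/5, -1/5, -3/5]].
Y = Q⁻¹(N + L) = [[-5], [5], [1]].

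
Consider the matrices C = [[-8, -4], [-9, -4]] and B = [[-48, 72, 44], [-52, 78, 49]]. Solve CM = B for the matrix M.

Left-multiplying both sides by C⁻¹ gives M = C⁻¹B.
det C = -4; the adjugate gives C⁻¹ = [[1, -1], [-9/4, 2]].
M = C⁻¹B = [[1, -1], [-9/4, 2]] · [[-48, 72, 44], [-52, 78, 49]] = [[4, -6, -5], [4, -6, -1]].

M = [[4, -6, -5], [4, -6, -1]]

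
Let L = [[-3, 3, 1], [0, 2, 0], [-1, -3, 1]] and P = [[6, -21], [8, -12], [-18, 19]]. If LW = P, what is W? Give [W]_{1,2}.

2

L is on the left of W, so left-multiply by L⁻¹: W = L⁻¹P.
L has determinant -4; L⁻¹ = [[-1/2, 3/2, 1/2], [0, 1/2, 0], [-1/2, 3, 3/2]].
W = L⁻¹P = [[-1/2, 3/2, 1/2], [0, 1/2, 0], [-1/2, 3, 3/2]] · [[6, -21], [8, -12], [-18, 19]] = [[0, 2], [4, -6], [-6, 3]].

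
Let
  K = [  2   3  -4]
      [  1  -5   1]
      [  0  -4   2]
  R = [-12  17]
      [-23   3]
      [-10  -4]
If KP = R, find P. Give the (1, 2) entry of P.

Left-multiplying both sides by K⁻¹ gives P = K⁻¹R.
det K = -2, so K⁻¹ = [[3, -5, 17/2], [1, -2, 3], [2, -4, 13/2]].
P = K⁻¹R = [[3, -5, 17/2], [1, -2, 3], [2, -4, 13/2]] · [[-12, 17], [-23, 3], [-10, -4]] = [[-6, 2], [4, -1], [3, -4]].

2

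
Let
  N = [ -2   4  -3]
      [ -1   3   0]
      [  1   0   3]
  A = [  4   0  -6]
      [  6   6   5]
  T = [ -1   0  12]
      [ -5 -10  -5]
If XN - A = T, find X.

X = [[3, -4, 5], [-1, 0, -1]]

XN = T + A = [[3, 0, 6], [1, -4, 0]].
Since N sits to the right of X, X = (T + A)N⁻¹.
det N = 3; the adjugate gives N⁻¹ = [[3, -4, 3], [1, -1, 1], [-1, 4/3, -2/3]].
X = (T + A)N⁻¹ = [[3, -4, 5], [-1, 0, -1]].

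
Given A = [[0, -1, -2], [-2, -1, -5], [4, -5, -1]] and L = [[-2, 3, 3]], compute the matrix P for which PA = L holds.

P = [[-4, 1, 0]]

Since A sits to the right of P, P = LA⁻¹.
A has determinant -6; A⁻¹ = [[4, -3/2, -1/2], [11/3, -4/3, -2/3], [-7/3, 2/3, 1/3]].
P = LA⁻¹ = [[-2, 3, 3]] · [[4, -3/2, -1/2], [11/3, -4/3, -2/3], [-7/3, 2/3, 1/3]] = [[-4, 1, 0]].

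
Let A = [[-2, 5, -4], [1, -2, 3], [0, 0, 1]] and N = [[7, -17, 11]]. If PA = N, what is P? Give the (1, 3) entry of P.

Right-multiplying both sides by A⁻¹ gives P = NA⁻¹.
A has determinant -1; A⁻¹ = [[2, 5, -7], [1, 2, -2], [0, 0, 1]].
P = NA⁻¹ = [[7, -17, 11]] · [[2, 5, -7], [1, 2, -2], [0, 0, 1]] = [[-3, 1, -4]].

-4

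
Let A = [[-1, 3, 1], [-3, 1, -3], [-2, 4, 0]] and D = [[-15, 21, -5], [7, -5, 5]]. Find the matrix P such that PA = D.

A is on the right of P, so right-multiply by A⁻¹: P = DA⁻¹.
det A = -4; the adjugate gives A⁻¹ = [[-3, -1, 5/2], [-3/2, -1/2, 3/2], [5/2, 1/2, -2]].
P = DA⁻¹ = [[-15, 21, -5], [7, -5, 5]] · [[-3, -1, 5/2], [-3/2, -1/2, 3/2], [5/2, 1/2, -2]] = [[1, 2, 4], [-1, -2, 0]].

P = [[1, 2, 4], [-1, -2, 0]]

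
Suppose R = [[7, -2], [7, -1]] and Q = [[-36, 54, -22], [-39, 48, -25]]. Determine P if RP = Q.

P = [[-6, 6, -4], [-3, -6, -3]]

R is on the left of P, so left-multiply by R⁻¹: P = R⁻¹Q.
det R = 7, so R⁻¹ = [[-1/7, 2/7], [-1, 1]].
P = R⁻¹Q = [[-1/7, 2/7], [-1, 1]] · [[-36, 54, -22], [-39, 48, -25]] = [[-6, 6, -4], [-3, -6, -3]].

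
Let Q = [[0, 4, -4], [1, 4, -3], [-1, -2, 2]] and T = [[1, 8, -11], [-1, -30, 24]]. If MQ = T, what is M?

M = [[3, -3, -4], [-4, -6, -5]]

Q is on the right of M, so right-multiply by Q⁻¹: M = TQ⁻¹.
Q has determinant -4; Q⁻¹ = [[-1/2, 0, -1], [-1/4, 1, 1], [-1/2, 1, 1]].
M = TQ⁻¹ = [[1, 8, -11], [-1, -30, 24]] · [[-1/2, 0, -1], [-1/4, 1, 1], [-1/2, 1, 1]] = [[3, -3, -4], [-4, -6, -5]].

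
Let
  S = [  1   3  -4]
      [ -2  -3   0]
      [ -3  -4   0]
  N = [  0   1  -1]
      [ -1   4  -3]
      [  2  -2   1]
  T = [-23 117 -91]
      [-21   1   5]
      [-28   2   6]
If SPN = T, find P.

P = [[-2, 0, 0], [-1, 3, 5], [-3, -5, 3]]

P = S⁻¹TN⁻¹ (apply S⁻¹ on the left and N⁻¹ on the right).
S has determinant 4; S⁻¹ = [[0, 4, -3], [0, -3, 2], [-1/4, -5/4, 3/4]].
det N = 1, so N⁻¹ = [[-2, 1, 1], [-5, 2, 1], [-6, 2, 1]].
S⁻¹T = [[0, -2, 2], [7, 1, -3], [11, -29, 21]].
P = (S⁻¹T)N⁻¹ = [[-2, 0, 0], [-1, 3, 5], [-3, -5, 3]].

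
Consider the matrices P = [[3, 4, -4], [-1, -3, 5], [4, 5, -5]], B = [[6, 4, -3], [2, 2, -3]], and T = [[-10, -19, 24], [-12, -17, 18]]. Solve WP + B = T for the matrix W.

W = [[2, 2, -5], [1, 1, -4]]

WP = T − B = [[-16, -23, 27], [-14, -19, 21]].
Since P sits to the right of W, W = (T − B)P⁻¹.
det P = 2, so P⁻¹ = [[-5, 0, 4], [15/2, 1/2, -11/2], [7/2, 1/2, -5/2]].
W = (T − B)P⁻¹ = [[2, 2, -5], [1, 1, -4]].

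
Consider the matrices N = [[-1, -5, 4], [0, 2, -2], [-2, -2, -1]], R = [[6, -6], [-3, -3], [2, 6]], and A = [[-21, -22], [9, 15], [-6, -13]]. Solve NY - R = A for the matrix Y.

NY = A + R = [[-15, -28], [6, 12], [-4, -7]].
Since N multiplies Y on the left, Y = N⁻¹(A + R).
det N = 2; the adjugate gives N⁻¹ = [[-3, -13/2, 1], [2, 9/2, -1], [2, 4, -1]].
Y = N⁻¹(A + R) = [[2, -1], [1, 5], [-2, -1]].

Y = [[2, -1], [1, 5], [-2, -1]]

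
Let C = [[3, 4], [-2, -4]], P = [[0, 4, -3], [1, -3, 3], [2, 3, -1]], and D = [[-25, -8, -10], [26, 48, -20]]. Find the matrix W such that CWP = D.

W = C⁻¹DP⁻¹ (apply C⁻¹ on the left and P⁻¹ on the right).
C has determinant -4; C⁻¹ = [[1, 1], [-1/2, -3/4]].
det P = 1, so P⁻¹ = [[-6, -5, 3], [7, 6, -3], [9, 8, -4]].
C⁻¹D = [[1, 40, -30], [-7, -32, 20]].
W = (C⁻¹D)P⁻¹ = [[4, -5, 3], [-2, 3, -5]].

W = [[4, -5, 3], [-2, 3, -5]]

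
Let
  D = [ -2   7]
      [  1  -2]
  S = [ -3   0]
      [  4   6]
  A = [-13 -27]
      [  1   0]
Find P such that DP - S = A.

DP = A + S = [[-16, -27], [5, 6]].
Since D multiplies P on the left, P = D⁻¹(A + S).
D has determinant -3; D⁻¹ = [[2/3, 7/3], [1/3, 2/3]].
P = D⁻¹(A + S) = [[1, -4], [-2, -5]].

P = [[1, -4], [-2, -5]]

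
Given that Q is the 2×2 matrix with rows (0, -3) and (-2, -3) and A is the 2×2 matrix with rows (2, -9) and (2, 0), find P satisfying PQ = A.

Q is on the right of P, so right-multiply by Q⁻¹: P = AQ⁻¹.
det Q = -6, so Q⁻¹ = [[1/2, -1/2], [-1/3, 0]].
P = AQ⁻¹ = [[2, -9], [2, 0]] · [[1/2, -1/2], [-1/3, 0]] = [[4, -1], [1, -1]].

P = [[4, -1], [1, -1]]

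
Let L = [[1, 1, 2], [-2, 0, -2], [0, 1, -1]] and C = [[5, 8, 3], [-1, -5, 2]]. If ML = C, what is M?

M = [[3, -1, 5], [-1, 0, -4]]

Right-multiplying both sides by L⁻¹ gives M = CL⁻¹.
L has determinant -4; L⁻¹ = [[-1/2, -3/4, 1/2], [1/2, 1/4, 1/2], [1/2, 1/4, -1/2]].
M = CL⁻¹ = [[5, 8, 3], [-1, -5, 2]] · [[-1/2, -3/4, 1/2], [1/2, 1/4, 1/2], [1/2, 1/4, -1/2]] = [[3, -1, 5], [-1, 0, -4]].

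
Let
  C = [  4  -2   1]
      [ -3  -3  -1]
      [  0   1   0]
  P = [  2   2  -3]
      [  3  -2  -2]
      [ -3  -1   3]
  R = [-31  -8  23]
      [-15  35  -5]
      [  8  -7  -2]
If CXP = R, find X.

X = C⁻¹RP⁻¹ (apply C⁻¹ on the left and P⁻¹ on the right).
C has determinant 1; C⁻¹ = [[1, 1, 5], [0, 0, 1], [-3, -4, -18]].
P has determinant 5; P⁻¹ = [[-8/5, -3/5, -2], [-3/5, -3/5, -1], [-9/5, -4/5, -2]].
C⁻¹R = [[-6, -8, 8], [8, -7, -2], [9, 10, -13]].
X = (C⁻¹R)P⁻¹ = [[0, 2, 4], [-5, 1, -5], [3, -1, -2]].

X = [[0, 2, 4], [-5, 1, -5], [3, -1, -2]]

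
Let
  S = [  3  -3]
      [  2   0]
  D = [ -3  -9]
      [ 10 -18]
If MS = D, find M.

M = [[3, -6], [6, -4]]

Since S sits to the right of M, M = DS⁻¹.
S has determinant 6; S⁻¹ = [[0, 1/2], [-1/3, 1/2]].
M = DS⁻¹ = [[-3, -9], [10, -18]] · [[0, 1/2], [-1/3, 1/2]] = [[3, -6], [6, -4]].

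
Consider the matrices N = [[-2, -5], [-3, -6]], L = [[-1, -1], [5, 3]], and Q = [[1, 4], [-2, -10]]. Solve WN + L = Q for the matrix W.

WN = Q − L = [[2, 5], [-7, -13]].
Since N sits to the right of W, W = (Q − L)N⁻¹.
det N = -3; the adjugate gives N⁻¹ = [[2, -5/3], [-1, 2/3]].
W = (Q − L)N⁻¹ = [[-1, 0], [-1, 3]].

W = [[-1, 0], [-1, 3]]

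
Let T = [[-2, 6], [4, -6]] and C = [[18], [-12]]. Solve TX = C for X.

X = [[3], [4]]

Since T multiplies X on the left, X = T⁻¹C.
det T = -12; the adjugate gives T⁻¹ = [[1/2, 1/2], [1/3, 1/6]].
X = T⁻¹C = [[1/2, 1/2], [1/3, 1/6]] · [[18], [-12]] = [[3], [4]].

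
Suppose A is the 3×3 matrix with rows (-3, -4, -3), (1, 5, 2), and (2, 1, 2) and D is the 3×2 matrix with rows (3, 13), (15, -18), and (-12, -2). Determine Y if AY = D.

A is on the left of Y, so left-multiply by A⁻¹: Y = A⁻¹D.
A has determinant -5; A⁻¹ = [[-8/5, -1, -7/5], [-2/5, 0, -3/5], [9/5, 1, 11/5]].
Y = A⁻¹D = [[-8/5, -1, -7/5], [-2/5, 0, -3/5], [9/5, 1, 11/5]] · [[3, 13], [15, -18], [-12, -2]] = [[-3, 0], [6, -4], [-6, 1]].

Y = [[-3, 0], [6, -4], [-6, 1]]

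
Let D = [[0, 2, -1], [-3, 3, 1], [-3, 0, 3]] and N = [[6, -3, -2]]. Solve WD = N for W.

W = [[6, -5, 3]]

D is on the right of W, so right-multiply by D⁻¹: W = ND⁻¹.
D has determinant 3; D⁻¹ = [[3, -2, 5/3], [2, -1, 1], [3, -2, 2]].
W = ND⁻¹ = [[6, -3, -2]] · [[3, -2, 5/3], [2, -1, 1], [3, -2, 2]] = [[6, -5, 3]].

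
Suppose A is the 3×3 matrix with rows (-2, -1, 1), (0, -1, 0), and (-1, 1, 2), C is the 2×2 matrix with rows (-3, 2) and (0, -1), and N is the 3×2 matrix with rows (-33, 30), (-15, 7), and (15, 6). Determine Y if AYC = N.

Isolating Y: multiply by A⁻¹ from the left and C⁻¹ from the right, so Y = A⁻¹NC⁻¹.
det A = 3; the adjugate gives A⁻¹ = [[-2/3, 1, 1/3], [0, -1, 0], [-1/3, 1, 2/3]].
det C = 3; the adjugate gives C⁻¹ = [[-1/3, -2/3], [0, -1]].
A⁻¹N = [[12, -11], [15, -7], [6, 1]].
Y = (A⁻¹N)C⁻¹ = [[-4, 3], [-5, -3], [-2, -5]].

Y = [[-4, 3], [-5, -3], [-2, -5]]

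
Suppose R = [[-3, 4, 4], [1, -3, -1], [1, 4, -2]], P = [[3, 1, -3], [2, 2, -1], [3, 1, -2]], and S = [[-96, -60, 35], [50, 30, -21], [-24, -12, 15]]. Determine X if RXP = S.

X = [[2, 3, 4], [2, -2, -4], [5, -1, -3]]

Left-multiply by R⁻¹ and right-multiply by P⁻¹: X = R⁻¹SP⁻¹.
det R = 2, so R⁻¹ = [[5, 12, 4], [1/2, 1, 1/2], [7/2, 8, 5/2]].
det P = 4; the adjugate gives P⁻¹ = [[-3/4, -1/4, 5/4], [1/4, 3/4, -3/4], [-1, 0, 1]].
R⁻¹S = [[24, 12, -17], [-10, -6, 4], [4, 0, -8]].
X = (R⁻¹S)P⁻¹ = [[2, 3, 4], [2, -2, -4], [5, -1, -3]].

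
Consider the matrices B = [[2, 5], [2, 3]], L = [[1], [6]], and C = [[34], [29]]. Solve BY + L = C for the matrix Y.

BY = C − L = [[33], [23]].
B is on the left of Y, so left-multiply by B⁻¹: Y = B⁻¹(C − L).
B has determinant -4; B⁻¹ = [[-3/4, 5/4], [1/2, -1/2]].
Y = B⁻¹(C − L) = [[4], [5]].

Y = [[4], [5]]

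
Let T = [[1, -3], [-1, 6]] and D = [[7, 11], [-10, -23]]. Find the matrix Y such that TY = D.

T is on the left of Y, so left-multiply by T⁻¹: Y = T⁻¹D.
T has determinant 3; T⁻¹ = [[2, 1], [1/3, 1/3]].
Y = T⁻¹D = [[2, 1], [1/3, 1/3]] · [[7, 11], [-10, -23]] = [[4, -1], [-1, -4]].

Y = [[4, -1], [-1, -4]]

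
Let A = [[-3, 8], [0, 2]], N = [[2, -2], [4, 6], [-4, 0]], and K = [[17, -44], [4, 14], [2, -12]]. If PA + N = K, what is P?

PA = K − N = [[15, -42], [0, 8], [6, -12]].
Right-multiplying both sides by A⁻¹ gives P = (K − N)A⁻¹.
det A = -6; the adjugate gives A⁻¹ = [[-1/3, 4/3], [0, 1/2]].
P = (K − N)A⁻¹ = [[-5, -1], [0, 4], [-2, 2]].

P = [[-5, -1], [0, 4], [-2, 2]]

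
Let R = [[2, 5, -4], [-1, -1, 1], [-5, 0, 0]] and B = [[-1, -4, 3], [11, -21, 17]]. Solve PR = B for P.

Right-multiplying both sides by R⁻¹ gives P = BR⁻¹.
R has determinant -5; R⁻¹ = [[0, 0, -1/5], [1, 4, -2/5], [1, 5, -3/5]].
P = BR⁻¹ = [[-1, -4, 3], [11, -21, 17]] · [[0, 0, -1/5], [1, 4, -2/5], [1, 5, -3/5]] = [[-1, -1, 0], [-4, 1, -4]].

P = [[-1, -1, 0], [-4, 1, -4]]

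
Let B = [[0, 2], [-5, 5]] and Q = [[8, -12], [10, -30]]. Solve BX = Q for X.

Left-multiplying both sides by B⁻¹ gives X = B⁻¹Q.
det B = 10; the adjugate gives B⁻¹ = [[1/2, -1/5], [1/2, 0]].
X = B⁻¹Q = [[1/2, -1/5], [1/2, 0]] · [[8, -12], [10, -30]] = [[2, 0], [4, -6]].

X = [[2, 0], [4, -6]]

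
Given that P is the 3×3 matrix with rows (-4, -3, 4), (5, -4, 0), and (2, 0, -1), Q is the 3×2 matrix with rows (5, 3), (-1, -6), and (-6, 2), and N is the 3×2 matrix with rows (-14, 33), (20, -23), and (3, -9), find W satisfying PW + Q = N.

PW = N − Q = [[-19, 30], [21, -17], [9, -11]].
Left-multiplying both sides by P⁻¹ gives W = P⁻¹(N − Q).
det P = 1, so P⁻¹ = [[4, -3, 16], [5, -4, 20], [8, -6, 31]].
W = P⁻¹(N − Q) = [[5, -5], [1, -2], [1, 1]].

W = [[5, -5], [1, -2], [1, 1]]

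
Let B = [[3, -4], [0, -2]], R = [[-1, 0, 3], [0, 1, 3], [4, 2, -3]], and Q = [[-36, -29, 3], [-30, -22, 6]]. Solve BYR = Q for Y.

Isolating Y: multiply by B⁻¹ from the left and R⁻¹ from the right, so Y = B⁻¹QR⁻¹.
det B = -6, so B⁻¹ = [[1/3, -2/3], [0, -1/2]].
det R = -3; the adjugate gives R⁻¹ = [[3, -2, 1], [-4, 3, -1], [4/3, -2/3, 1/3]].
B⁻¹Q = [[8, 5, -3], [15, 11, -3]].
Y = (B⁻¹Q)R⁻¹ = [[0, 1, 2], [-3, 5, 3]].

Y = [[0, 1, 2], [-3, 5, 3]]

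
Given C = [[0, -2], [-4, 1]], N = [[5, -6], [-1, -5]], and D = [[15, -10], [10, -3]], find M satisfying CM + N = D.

CM = D − N = [[10, -4], [11, 2]].
C is on the left of M, so left-multiply by C⁻¹: M = C⁻¹(D − N).
det C = -8, so C⁻¹ = [[-1/8, -1/4], [-1/2, 0]].
M = C⁻¹(D − N) = [[-4, 0], [-5, 2]].

M = [[-4, 0], [-5, 2]]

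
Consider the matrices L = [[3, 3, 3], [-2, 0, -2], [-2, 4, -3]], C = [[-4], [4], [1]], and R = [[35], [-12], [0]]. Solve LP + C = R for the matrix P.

LP = R − C = [[39], [-16], [-1]].
Since L multiplies P on the left, P = L⁻¹(R − C).
L has determinant -6; L⁻¹ = [[-4/3, -7/2, 1], [1/3, 1/2, 0], [4/3, 3, -1]].
P = L⁻¹(R − C) = [[3], [5], [5]].

P = [[3], [5], [5]]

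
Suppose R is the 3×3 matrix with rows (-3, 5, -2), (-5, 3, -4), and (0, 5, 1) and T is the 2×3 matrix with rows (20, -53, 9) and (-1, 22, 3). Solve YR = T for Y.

Y = [[-5, -1, -5], [2, -1, 3]]

Since R sits to the right of Y, Y = TR⁻¹.
det R = 6, so R⁻¹ = [[23/6, -5/2, -7/3], [5/6, -1/2, -1/3], [-25/6, 5/2, 8/3]].
Y = TR⁻¹ = [[20, -53, 9], [-1, 22, 3]] · [[23/6, -5/2, -7/3], [5/6, -1/2, -1/3], [-25/6, 5/2, 8/3]] = [[-5, -1, -5], [2, -1, 3]].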